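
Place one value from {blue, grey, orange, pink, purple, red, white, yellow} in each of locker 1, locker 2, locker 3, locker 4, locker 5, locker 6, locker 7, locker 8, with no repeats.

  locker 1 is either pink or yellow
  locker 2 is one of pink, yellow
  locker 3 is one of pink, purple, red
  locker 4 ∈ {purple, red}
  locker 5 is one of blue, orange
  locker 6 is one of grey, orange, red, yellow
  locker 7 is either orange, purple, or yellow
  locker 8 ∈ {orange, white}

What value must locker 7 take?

The 8 variables together cover exactly {blue, grey, orange, pink, purple, red, white, yellow} — 8 values for 8 variables — and blue appears only in locker 5's list, so locker 5 = blue.
The 7 still-open variables draw from only 7 values {grey, orange, pink, purple, red, white, yellow}, so each is used; only locker 6 can be grey, hence locker 6 = grey.
The 6 still-open variables together cover exactly {orange, pink, purple, red, white, yellow} — 6 values for 6 variables — and white appears only in locker 8's list, so locker 8 = white.
The 5 still-open variables together cover exactly {orange, pink, purple, red, yellow} — 5 values for 5 variables — and orange appears only in locker 7's list, so locker 7 = orange.

orange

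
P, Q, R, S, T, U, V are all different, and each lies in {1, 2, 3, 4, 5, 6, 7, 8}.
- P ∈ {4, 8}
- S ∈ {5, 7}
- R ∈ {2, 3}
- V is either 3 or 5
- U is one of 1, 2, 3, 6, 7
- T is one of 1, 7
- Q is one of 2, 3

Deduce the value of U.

6

The 2 variables Q and R are confined to {2, 3}, which locks those values in; drop them from U, V.
V must be 5 (only option left). Remove 5 from S.
S's domain is down to {7}, so S = 7. Remove 7 from T, U.
T must be 1 (only option left). So U can't be 1.
So U = 6.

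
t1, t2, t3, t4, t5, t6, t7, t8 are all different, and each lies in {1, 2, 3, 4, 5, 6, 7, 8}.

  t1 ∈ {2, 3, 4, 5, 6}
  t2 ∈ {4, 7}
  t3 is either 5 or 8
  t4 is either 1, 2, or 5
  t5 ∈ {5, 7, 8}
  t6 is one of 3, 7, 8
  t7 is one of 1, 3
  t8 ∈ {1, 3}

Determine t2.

4

The 8 variables together cover exactly {1, 2, 3, 4, 5, 6, 7, 8} — 8 values for 8 variables — and 6 appears only in t1's list, so t1 = 6.
Among the 7 still-open variables, 2 fits only t4 (and all 7 values in {1, 2, 3, 4, 5, 7, 8} must be used), so t4 = 2.
The 6 still-open variables draw from only 6 values {1, 3, 4, 5, 7, 8}, so each is used; only t2 can be 4, hence t2 = 4.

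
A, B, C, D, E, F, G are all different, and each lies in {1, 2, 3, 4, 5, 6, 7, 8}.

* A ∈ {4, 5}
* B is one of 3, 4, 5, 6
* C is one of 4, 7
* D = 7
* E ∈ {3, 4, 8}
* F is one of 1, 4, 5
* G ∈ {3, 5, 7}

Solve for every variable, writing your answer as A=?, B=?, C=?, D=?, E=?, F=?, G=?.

A=5, B=6, C=4, D=7, E=8, F=1, G=3

D must be 7 (only option left). Remove 7 from C, G.
That leaves C = 4. Eliminate 4 elsewhere: A, B, E, F.
A's domain is down to {5}, so A = 5. Remove 5 from B, F, G.
F must be 1 (only option left).
G has just one choice, so G = 3. So B, E can't be 3.
B must be 6 (only option left).
E must be 8 (only option left).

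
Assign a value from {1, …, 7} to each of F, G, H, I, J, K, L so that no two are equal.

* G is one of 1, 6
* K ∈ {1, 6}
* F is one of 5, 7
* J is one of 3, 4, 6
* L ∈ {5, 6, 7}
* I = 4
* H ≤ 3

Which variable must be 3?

I's domain is down to {4}, so I = 4. Remove 4 from J.
The 6 still-open variables draw from only 6 values {1, 2, 3, 5, 6, 7}, so each is used; only H can be 2, hence H = 2.
The 5 still-open variables together cover exactly {1, 3, 5, 6, 7} — 5 values for 5 variables — and 3 appears only in J's list, so J = 3.

J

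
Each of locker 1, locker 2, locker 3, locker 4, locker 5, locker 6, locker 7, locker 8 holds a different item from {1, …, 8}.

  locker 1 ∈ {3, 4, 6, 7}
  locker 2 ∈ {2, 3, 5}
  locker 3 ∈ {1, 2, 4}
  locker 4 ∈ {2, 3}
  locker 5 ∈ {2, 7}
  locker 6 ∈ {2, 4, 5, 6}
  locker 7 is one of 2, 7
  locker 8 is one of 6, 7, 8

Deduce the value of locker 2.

Among the 8 variables, 1 fits only locker 3 (and all 8 values in {1, 2, 3, 4, 5, 6, 7, 8} must be used), so locker 3 = 1.
The 7 still-open variables together cover exactly {2, 3, 4, 5, 6, 7, 8} — 7 values for 7 variables — and 8 appears only in locker 8's list, so locker 8 = 8.
locker 5 and locker 7 between them cover only {2, 7} — a naked pair. Remove those values from locker 1, locker 2, locker 4, locker 6.
locker 4's domain is down to {3}, so locker 4 = 3. Strike 3 from locker 1, locker 2.
So locker 2 = 5.

5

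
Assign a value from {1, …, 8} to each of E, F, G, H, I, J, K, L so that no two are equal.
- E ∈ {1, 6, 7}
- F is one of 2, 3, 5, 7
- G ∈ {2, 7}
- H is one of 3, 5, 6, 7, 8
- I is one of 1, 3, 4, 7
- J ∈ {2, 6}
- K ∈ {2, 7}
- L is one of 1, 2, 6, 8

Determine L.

The 8 variables draw from only 8 values {1, 2, 3, 4, 5, 6, 7, 8}, so each is used; only I can be 4, hence I = 4.
G and K between them cover only {2, 7} — a naked pair. Remove those values from E, F, H, J, L.
That leaves J = 6. So E, H, L can't be 6.
E's domain is down to {1}, so E = 1. Strike 1 from L.
So L = 8.

8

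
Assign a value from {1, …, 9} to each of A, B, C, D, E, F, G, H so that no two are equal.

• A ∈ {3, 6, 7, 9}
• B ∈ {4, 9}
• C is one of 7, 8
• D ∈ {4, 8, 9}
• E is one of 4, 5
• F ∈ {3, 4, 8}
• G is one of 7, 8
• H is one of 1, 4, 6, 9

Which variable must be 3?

F

The 8 variables draw from only 8 values {1, 3, 4, 5, 6, 7, 8, 9}, so each is used; only H can be 1, hence H = 1.
Among the 7 still-open variables, 5 fits only E (and all 7 values in {3, 4, 5, 6, 7, 8, 9} must be used), so E = 5.
Among the 6 still-open variables, 6 fits only A (and all 6 values in {3, 4, 6, 7, 8, 9} must be used), so A = 6.
Among the 5 still-open variables, 3 fits only F (and all 5 values in {3, 4, 7, 8, 9} must be used), so F = 3.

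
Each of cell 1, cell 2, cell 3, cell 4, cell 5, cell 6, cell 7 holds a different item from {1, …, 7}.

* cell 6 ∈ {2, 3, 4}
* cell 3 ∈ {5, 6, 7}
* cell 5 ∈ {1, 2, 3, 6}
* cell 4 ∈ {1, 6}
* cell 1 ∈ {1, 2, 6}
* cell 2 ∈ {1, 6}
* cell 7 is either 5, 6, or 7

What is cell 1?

The 7 variables draw from only 7 values {1, 2, 3, 4, 5, 6, 7}, so each is used; only cell 6 can be 4, hence cell 6 = 4.
Among the 6 still-open variables, 3 fits only cell 5 (and all 6 values in {1, 2, 3, 5, 6, 7} must be used), so cell 5 = 3.
The 5 still-open variables together cover exactly {1, 2, 5, 6, 7} — 5 values for 5 variables — and 2 appears only in cell 1's list, so cell 1 = 2.

2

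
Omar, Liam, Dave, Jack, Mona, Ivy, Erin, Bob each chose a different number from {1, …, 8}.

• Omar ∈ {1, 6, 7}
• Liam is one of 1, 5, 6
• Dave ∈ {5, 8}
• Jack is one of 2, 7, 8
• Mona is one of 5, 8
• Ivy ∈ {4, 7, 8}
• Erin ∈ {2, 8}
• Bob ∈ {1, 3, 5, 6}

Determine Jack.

The 8 variables draw from only 8 values {1, 2, 3, 4, 5, 6, 7, 8}, so each is used; only Bob can be 3, hence Bob = 3.
The 7 still-open variables draw from only 7 values {1, 2, 4, 5, 6, 7, 8}, so each is used; only Ivy can be 4, hence Ivy = 4.
Dave and Mona share exactly the 2 values {5, 8}; by pigeonhole those values go to them, so strike 5, 8 from Liam, Jack, Erin.
Erin's domain is down to {2}, so Erin = 2. Strike 2 from Jack.
So Jack = 7.

7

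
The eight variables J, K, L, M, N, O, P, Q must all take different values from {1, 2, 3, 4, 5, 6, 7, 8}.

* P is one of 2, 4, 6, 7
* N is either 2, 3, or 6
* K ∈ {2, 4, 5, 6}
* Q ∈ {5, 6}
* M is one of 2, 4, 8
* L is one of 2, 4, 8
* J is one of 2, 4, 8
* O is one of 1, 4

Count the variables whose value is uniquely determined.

3

The 8 variables together cover exactly {1, 2, 3, 4, 5, 6, 7, 8} — 8 values for 8 variables — and 1 appears only in O's list, so O = 1.
The 7 still-open variables together cover exactly {2, 3, 4, 5, 6, 7, 8} — 7 values for 7 variables — and 3 appears only in N's list, so N = 3.
The 6 still-open variables together cover exactly {2, 4, 5, 6, 7, 8} — 6 values for 6 variables — and 7 appears only in P's list, so P = 7.
The 3 variables J, L, M are confined to {2, 4, 8}, which locks those values in; drop them from K.
Determined: N=3, O=1, P=7. The other variables each still have more than one consistent value. That makes 3.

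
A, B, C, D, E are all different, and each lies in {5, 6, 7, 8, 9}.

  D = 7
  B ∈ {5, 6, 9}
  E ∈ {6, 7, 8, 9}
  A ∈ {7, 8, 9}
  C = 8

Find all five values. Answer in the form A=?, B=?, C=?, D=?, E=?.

A=9, B=5, C=8, D=7, E=6

C must be 8 (only option left). Strike 8 from A, E.
That leaves D = 7. So A, E can't be 7.
A has just one choice, so A = 9. So B, E can't be 9.
E must be 6 (only option left). So B can't be 6.
B's domain is down to {5}, so B = 5.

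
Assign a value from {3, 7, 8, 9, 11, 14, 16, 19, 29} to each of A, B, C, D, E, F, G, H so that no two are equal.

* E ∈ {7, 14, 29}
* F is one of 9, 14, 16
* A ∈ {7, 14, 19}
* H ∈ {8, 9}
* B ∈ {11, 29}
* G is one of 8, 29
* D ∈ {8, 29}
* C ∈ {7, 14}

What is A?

The 8 variables draw from only 8 values {7, 8, 9, 11, 14, 16, 19, 29}, so each is used; only B can be 11, hence B = 11.
The 7 still-open variables draw from only 7 values {7, 8, 9, 14, 16, 19, 29}, so each is used; only F can be 16, hence F = 16.
Among the 6 still-open variables, 9 fits only H (and all 6 values in {7, 8, 9, 14, 19, 29} must be used), so H = 9.
The 5 still-open variables draw from only 5 values {7, 8, 14, 19, 29}, so each is used; only A can be 19, hence A = 19.

19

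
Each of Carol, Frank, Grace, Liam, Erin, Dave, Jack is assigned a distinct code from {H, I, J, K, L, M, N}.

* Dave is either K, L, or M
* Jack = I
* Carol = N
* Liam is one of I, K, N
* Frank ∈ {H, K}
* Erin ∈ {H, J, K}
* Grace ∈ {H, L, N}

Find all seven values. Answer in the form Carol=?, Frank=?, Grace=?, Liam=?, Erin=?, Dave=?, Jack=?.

Carol's domain is down to {N}, so Carol = N. Strike N from Grace, Liam.
Jack's domain is down to {I}, so Jack = I. So Liam can't be I.
Liam's domain is down to {K}, so Liam = K. Eliminate K elsewhere: Frank, Erin, Dave.
Frank's domain is down to {H}, so Frank = H. Strike H from Grace, Erin.
That leaves Grace = L. Strike L from Dave.
Erin has just one choice, so Erin = J.
Dave has just one choice, so Dave = M.

Carol=N, Frank=H, Grace=L, Liam=K, Erin=J, Dave=M, Jack=I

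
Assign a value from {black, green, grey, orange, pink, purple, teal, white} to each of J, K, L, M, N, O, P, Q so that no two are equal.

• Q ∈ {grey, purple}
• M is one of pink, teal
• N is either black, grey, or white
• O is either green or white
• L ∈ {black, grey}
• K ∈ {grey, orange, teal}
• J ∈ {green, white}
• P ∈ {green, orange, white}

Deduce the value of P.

The 8 variables draw from only 8 values {black, green, grey, orange, pink, purple, teal, white}, so each is used; only M can be pink, hence M = pink.
The 7 still-open variables together cover exactly {black, green, grey, orange, purple, teal, white} — 7 values for 7 variables — and purple appears only in Q's list, so Q = purple.
Among the 6 still-open variables, teal fits only K (and all 6 values in {black, green, grey, orange, teal, white} must be used), so K = teal.
The 5 still-open variables together cover exactly {black, green, grey, orange, white} — 5 values for 5 variables — and orange appears only in P's list, so P = orange.

orange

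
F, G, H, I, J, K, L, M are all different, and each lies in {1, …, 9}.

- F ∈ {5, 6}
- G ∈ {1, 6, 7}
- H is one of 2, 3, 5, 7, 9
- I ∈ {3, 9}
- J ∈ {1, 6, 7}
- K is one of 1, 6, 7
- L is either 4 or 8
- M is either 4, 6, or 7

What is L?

8

The 3 variables G, J, K are confined to {1, 6, 7}, which locks those values in; drop them from F, H, M.
F's domain is down to {5}, so F = 5. Remove 5 from H.
M has just one choice, so M = 4. So L can't be 4.
So L = 8.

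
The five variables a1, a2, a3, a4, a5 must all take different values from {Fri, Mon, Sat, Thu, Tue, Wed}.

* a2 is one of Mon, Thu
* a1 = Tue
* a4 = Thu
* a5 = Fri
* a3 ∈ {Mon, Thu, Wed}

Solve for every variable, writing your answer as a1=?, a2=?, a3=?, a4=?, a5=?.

a1 must be Tue (only option left).
a4 must be Thu (only option left). Strike Thu from a2, a3.
a5 has just one choice, so a5 = Fri.
a2 has just one choice, so a2 = Mon. Strike Mon from a3.
a3 must be Wed (only option left).

a1=Tue, a2=Mon, a3=Wed, a4=Thu, a5=Fri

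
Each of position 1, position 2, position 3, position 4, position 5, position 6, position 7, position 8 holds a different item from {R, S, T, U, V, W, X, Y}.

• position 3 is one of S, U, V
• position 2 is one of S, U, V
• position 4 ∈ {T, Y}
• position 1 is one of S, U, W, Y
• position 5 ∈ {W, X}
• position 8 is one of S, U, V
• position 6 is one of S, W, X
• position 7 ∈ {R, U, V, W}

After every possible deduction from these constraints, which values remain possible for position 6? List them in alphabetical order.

W, X

The 8 variables draw from only 8 values {R, S, T, U, V, W, X, Y}, so each is used; only position 7 can be R, hence position 7 = R.
The 7 still-open variables together cover exactly {S, T, U, V, W, X, Y} — 7 values for 7 variables — and T appears only in position 4's list, so position 4 = T.
The 6 still-open variables together cover exactly {S, U, V, W, X, Y} — 6 values for 6 variables — and Y appears only in position 1's list, so position 1 = Y.
The 3 variables position 2, position 3, position 8 are confined to {S, U, V}, which locks those values in; drop them from position 6.
No further eliminations apply; position 6 can still be any of W, X.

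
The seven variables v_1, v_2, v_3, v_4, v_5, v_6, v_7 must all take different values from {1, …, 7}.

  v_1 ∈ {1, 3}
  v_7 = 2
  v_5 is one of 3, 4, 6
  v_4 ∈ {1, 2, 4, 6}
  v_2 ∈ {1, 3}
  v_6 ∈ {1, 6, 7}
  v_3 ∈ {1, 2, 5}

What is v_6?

v_7's domain is down to {2}, so v_7 = 2. Remove 2 from v_3, v_4.
Among the 6 still-open variables, 5 fits only v_3 (and all 6 values in {1, 3, 4, 5, 6, 7} must be used), so v_3 = 5.
Among the 5 still-open variables, 7 fits only v_6 (and all 5 values in {1, 3, 4, 6, 7} must be used), so v_6 = 7.

7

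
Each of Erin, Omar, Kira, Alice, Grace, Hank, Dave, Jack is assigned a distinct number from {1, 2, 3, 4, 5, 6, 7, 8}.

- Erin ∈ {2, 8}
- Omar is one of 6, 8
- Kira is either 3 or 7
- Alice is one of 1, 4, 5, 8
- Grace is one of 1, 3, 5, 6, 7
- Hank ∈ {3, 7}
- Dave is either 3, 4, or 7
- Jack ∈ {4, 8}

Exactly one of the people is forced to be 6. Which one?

The 8 variables together cover exactly {1, 2, 3, 4, 5, 6, 7, 8} — 8 values for 8 variables — and 2 appears only in Erin's list, so Erin = 2.
The 2 variables Kira and Hank are confined to {3, 7}, which locks those values in; drop them from Grace, Dave.
Dave has just one choice, so Dave = 4. Remove 4 from Alice, Jack.
That leaves Jack = 8. Remove 8 from Omar, Alice.
So 6 goes to Omar.

Omar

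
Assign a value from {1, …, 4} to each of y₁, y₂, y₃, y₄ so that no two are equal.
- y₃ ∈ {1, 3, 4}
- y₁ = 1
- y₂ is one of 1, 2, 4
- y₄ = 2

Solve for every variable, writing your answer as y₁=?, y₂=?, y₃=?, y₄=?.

y₁=1, y₂=4, y₃=3, y₄=2

y₁'s domain is down to {1}, so y₁ = 1. So y₂, y₃ can't be 1.
y₄ must be 2 (only option left). So y₂ can't be 2.
y₂ has just one choice, so y₂ = 4. Strike 4 from y₃.
That leaves y₃ = 3.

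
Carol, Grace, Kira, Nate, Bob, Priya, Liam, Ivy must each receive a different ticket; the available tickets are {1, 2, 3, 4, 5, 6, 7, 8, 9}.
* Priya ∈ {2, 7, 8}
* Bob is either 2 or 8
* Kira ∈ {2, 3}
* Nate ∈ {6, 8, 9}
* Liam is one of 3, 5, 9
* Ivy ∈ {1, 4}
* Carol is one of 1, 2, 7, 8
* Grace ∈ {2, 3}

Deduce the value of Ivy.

The 2 variables Grace and Kira are confined to {2, 3}, which locks those values in; drop them from Carol, Bob, Priya, Liam.
Bob must be 8 (only option left). Strike 8 from Carol, Nate, Priya.
Priya has just one choice, so Priya = 7. Eliminate 7 elsewhere: Carol.
That leaves Carol = 1. So Ivy can't be 1.
So Ivy = 4.

4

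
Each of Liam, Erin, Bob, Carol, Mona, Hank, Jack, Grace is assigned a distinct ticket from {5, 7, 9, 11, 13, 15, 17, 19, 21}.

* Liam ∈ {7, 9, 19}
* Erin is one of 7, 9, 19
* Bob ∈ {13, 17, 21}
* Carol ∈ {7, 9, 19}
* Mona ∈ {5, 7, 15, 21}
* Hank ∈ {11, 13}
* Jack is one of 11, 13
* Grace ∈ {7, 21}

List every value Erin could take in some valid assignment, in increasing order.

7, 9, 19

Hank and Jack share exactly the 2 values {11, 13}; by pigeonhole those values go to them, so strike 11, 13 from Bob.
The 3 variables Liam, Erin, Carol are confined to {7, 9, 19}, which locks those values in; drop them from Mona, Grace.
That leaves Grace = 21. Eliminate 21 elsewhere: Bob, Mona.
That leaves Bob = 17.
No further eliminations apply; Erin can still be any of 7, 9, 19.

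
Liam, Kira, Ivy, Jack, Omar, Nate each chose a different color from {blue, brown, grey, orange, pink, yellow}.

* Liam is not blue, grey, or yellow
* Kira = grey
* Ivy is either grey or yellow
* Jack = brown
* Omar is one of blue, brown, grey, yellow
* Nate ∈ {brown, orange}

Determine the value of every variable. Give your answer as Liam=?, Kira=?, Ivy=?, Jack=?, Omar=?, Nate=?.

Liam=pink, Kira=grey, Ivy=yellow, Jack=brown, Omar=blue, Nate=orange

Kira's domain is down to {grey}, so Kira = grey. So Ivy, Omar can't be grey.
Ivy has just one choice, so Ivy = yellow. So Omar can't be yellow.
Jack's domain is down to {brown}, so Jack = brown. Strike brown from Liam, Omar, Nate.
Omar's domain is down to {blue}, so Omar = blue.
That leaves Nate = orange. Strike orange from Liam.
That leaves Liam = pink.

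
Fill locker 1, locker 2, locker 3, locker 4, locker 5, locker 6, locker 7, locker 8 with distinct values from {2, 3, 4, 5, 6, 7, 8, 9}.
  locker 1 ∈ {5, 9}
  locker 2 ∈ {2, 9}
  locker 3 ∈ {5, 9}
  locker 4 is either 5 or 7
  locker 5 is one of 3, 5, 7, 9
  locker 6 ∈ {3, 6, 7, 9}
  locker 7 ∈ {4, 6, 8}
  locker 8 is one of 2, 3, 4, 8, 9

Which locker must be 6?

locker 6

locker 1 and locker 3 between them cover only {5, 9} — a naked pair. Remove those values from locker 2, locker 4, locker 5, locker 6, locker 8.
That leaves locker 2 = 2. Strike 2 from locker 8.
locker 4 must be 7 (only option left). Remove 7 from locker 5, locker 6.
locker 5's domain is down to {3}, so locker 5 = 3. Eliminate 3 elsewhere: locker 6, locker 8.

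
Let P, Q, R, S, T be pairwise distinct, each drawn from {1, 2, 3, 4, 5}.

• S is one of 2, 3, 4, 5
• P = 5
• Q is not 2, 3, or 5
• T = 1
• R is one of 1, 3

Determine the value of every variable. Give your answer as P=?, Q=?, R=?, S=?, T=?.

P's domain is down to {5}, so P = 5. Eliminate 5 elsewhere: S.
T has just one choice, so T = 1. Strike 1 from Q, R.
Q's domain is down to {4}, so Q = 4. Eliminate 4 elsewhere: S.
R's domain is down to {3}, so R = 3. Eliminate 3 elsewhere: S.
S has just one choice, so S = 2.

P=5, Q=4, R=3, S=2, T=1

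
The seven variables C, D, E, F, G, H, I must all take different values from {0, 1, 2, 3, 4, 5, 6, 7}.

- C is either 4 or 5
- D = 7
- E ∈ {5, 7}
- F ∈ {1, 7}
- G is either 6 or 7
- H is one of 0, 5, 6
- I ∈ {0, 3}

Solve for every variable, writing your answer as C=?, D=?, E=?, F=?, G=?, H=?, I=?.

C=4, D=7, E=5, F=1, G=6, H=0, I=3

D has just one choice, so D = 7. Strike 7 from E, F, G.
E has just one choice, so E = 5. Eliminate 5 elsewhere: C, H.
F must be 1 (only option left).
G's domain is down to {6}, so G = 6. So H can't be 6.
H has just one choice, so H = 0. Eliminate 0 elsewhere: I.
I must be 3 (only option left).
C must be 4 (only option left).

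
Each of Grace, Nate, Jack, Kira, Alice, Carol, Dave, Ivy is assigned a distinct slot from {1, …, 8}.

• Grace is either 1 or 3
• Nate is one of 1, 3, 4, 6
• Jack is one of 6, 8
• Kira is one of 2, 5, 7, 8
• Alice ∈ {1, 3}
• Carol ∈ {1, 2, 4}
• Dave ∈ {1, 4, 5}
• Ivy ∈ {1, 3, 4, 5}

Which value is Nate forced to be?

6

The 8 variables together cover exactly {1, 2, 3, 4, 5, 6, 7, 8} — 8 values for 8 variables — and 7 appears only in Kira's list, so Kira = 7.
The 7 still-open variables draw from only 7 values {1, 2, 3, 4, 5, 6, 8}, so each is used; only Carol can be 2, hence Carol = 2.
The 6 still-open variables together cover exactly {1, 3, 4, 5, 6, 8} — 6 values for 6 variables — and 8 appears only in Jack's list, so Jack = 8.
The 5 still-open variables draw from only 5 values {1, 3, 4, 5, 6}, so each is used; only Nate can be 6, hence Nate = 6.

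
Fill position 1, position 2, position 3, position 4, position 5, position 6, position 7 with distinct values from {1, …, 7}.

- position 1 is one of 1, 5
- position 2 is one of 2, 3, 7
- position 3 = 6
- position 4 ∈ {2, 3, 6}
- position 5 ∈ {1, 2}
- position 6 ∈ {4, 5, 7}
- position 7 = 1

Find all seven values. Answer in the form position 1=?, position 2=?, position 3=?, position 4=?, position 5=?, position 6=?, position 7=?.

position 1=5, position 2=7, position 3=6, position 4=3, position 5=2, position 6=4, position 7=1

position 3 has just one choice, so position 3 = 6. Strike 6 from position 4.
position 7 must be 1 (only option left). Strike 1 from position 1, position 5.
That leaves position 1 = 5. Strike 5 from position 6.
position 5 has just one choice, so position 5 = 2. So position 2, position 4 can't be 2.
position 4's domain is down to {3}, so position 4 = 3. Eliminate 3 elsewhere: position 2.
That leaves position 2 = 7. Remove 7 from position 6.
position 6 must be 4 (only option left).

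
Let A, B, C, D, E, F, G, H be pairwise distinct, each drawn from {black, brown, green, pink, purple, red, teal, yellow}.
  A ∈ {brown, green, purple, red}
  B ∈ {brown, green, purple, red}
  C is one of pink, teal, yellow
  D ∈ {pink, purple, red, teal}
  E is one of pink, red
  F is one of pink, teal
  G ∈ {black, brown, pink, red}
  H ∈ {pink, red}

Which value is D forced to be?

The 8 variables draw from only 8 values {black, brown, green, pink, purple, red, teal, yellow}, so each is used; only G can be black, hence G = black.
Among the 7 still-open variables, yellow fits only C (and all 7 values in {brown, green, pink, purple, red, teal, yellow} must be used), so C = yellow.
E and H share exactly the 2 values {pink, red}; by pigeonhole those values go to them, so strike pink, red from A, B, D, F.
F has just one choice, so F = teal. Strike teal from D.
So D = purple.

purple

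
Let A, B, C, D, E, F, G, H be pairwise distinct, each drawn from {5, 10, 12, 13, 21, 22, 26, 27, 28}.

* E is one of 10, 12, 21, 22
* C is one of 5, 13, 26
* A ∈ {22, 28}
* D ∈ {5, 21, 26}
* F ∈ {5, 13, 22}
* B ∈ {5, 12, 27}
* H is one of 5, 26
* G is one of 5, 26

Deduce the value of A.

G and H between them cover only {5, 26} — a naked pair. Remove those values from B, C, D, F.
That leaves C = 13. So F can't be 13.
D has just one choice, so D = 21. So E can't be 21.
F has just one choice, so F = 22. Remove 22 from A, E.
So A = 28.

28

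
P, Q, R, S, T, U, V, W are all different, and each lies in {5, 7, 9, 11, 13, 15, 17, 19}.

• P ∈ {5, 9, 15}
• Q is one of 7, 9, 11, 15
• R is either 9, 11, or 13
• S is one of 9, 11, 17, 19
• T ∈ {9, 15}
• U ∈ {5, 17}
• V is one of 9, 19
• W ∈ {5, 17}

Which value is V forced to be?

The 8 variables together cover exactly {5, 7, 9, 11, 13, 15, 17, 19} — 8 values for 8 variables — and 7 appears only in Q's list, so Q = 7.
The 7 still-open variables draw from only 7 values {5, 9, 11, 13, 15, 17, 19}, so each is used; only R can be 13, hence R = 13.
The 6 still-open variables draw from only 6 values {5, 9, 11, 15, 17, 19}, so each is used; only S can be 11, hence S = 11.
The 5 still-open variables together cover exactly {5, 9, 15, 17, 19} — 5 values for 5 variables — and 19 appears only in V's list, so V = 19.

19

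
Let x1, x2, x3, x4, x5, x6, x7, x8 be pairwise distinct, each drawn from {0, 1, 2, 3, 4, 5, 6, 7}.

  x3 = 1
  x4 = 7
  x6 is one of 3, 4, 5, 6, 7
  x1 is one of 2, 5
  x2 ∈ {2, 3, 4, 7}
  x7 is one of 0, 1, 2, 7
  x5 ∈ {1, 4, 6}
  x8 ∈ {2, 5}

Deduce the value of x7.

x3's domain is down to {1}, so x3 = 1. Strike 1 from x5, x7.
x4 must be 7 (only option left). Remove 7 from x2, x6, x7.
The 6 still-open variables draw from only 6 values {0, 2, 3, 4, 5, 6}, so each is used; only x7 can be 0, hence x7 = 0.

0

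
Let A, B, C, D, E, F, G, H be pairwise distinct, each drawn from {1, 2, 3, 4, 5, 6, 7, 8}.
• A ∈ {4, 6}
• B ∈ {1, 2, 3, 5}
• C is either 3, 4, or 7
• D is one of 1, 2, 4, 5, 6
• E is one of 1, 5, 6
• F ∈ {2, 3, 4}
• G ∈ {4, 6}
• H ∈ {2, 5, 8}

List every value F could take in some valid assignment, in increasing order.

The 8 variables draw from only 8 values {1, 2, 3, 4, 5, 6, 7, 8}, so each is used; only C can be 7, hence C = 7.
The 7 still-open variables draw from only 7 values {1, 2, 3, 4, 5, 6, 8}, so each is used; only H can be 8, hence H = 8.
A and G between them cover only {4, 6} — a naked pair. Remove those values from D, E, F.
No further eliminations apply; F can still be any of 2, 3.

2, 3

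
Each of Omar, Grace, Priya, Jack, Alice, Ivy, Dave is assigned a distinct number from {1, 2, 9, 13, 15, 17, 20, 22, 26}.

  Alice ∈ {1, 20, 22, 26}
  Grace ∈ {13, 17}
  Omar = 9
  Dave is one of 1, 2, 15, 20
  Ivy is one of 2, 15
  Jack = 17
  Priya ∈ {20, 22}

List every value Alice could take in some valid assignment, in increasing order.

Omar has just one choice, so Omar = 9.
Jack must be 17 (only option left). Remove 17 from Grace.
Grace's domain is down to {13}, so Grace = 13.
No further eliminations apply; Alice can still be any of 1, 20, 22, 26.

1, 20, 22, 26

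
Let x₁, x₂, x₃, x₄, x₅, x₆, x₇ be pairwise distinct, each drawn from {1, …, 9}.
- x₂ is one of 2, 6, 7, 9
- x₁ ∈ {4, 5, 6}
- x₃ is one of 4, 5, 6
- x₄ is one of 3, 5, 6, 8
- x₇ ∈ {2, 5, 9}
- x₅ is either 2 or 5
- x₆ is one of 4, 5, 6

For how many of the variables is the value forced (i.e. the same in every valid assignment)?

The 3 variables x₁, x₃, x₆ are confined to {4, 5, 6}, which locks those values in; drop them from x₂, x₄, x₅, x₇.
That leaves x₅ = 2. So x₂, x₇ can't be 2.
That leaves x₇ = 9. Strike 9 from x₂.
x₂ has just one choice, so x₂ = 7.
Determined: x₂=7, x₅=2, x₇=9. The other variables each still have more than one consistent value. That makes 3.

3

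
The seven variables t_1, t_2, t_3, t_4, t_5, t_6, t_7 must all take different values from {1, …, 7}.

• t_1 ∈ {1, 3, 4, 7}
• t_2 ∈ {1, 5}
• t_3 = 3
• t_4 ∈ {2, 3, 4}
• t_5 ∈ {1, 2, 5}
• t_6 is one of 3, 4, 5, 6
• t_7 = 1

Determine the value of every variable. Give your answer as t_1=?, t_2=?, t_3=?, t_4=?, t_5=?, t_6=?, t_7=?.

t_3's domain is down to {3}, so t_3 = 3. Eliminate 3 elsewhere: t_1, t_4, t_6.
t_7's domain is down to {1}, so t_7 = 1. Eliminate 1 elsewhere: t_1, t_2, t_5.
t_2's domain is down to {5}, so t_2 = 5. So t_5, t_6 can't be 5.
t_5 must be 2 (only option left). Strike 2 from t_4.
t_4's domain is down to {4}, so t_4 = 4. So t_1, t_6 can't be 4.
That leaves t_6 = 6.
t_1's domain is down to {7}, so t_1 = 7.

t_1=7, t_2=5, t_3=3, t_4=4, t_5=2, t_6=6, t_7=1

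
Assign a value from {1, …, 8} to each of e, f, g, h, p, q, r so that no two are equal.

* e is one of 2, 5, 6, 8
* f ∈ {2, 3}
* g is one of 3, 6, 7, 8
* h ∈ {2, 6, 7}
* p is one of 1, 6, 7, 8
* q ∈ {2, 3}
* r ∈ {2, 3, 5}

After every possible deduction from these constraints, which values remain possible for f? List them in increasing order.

The 7 variables together cover exactly {1, 2, 3, 5, 6, 7, 8} — 7 values for 7 variables — and 1 appears only in p's list, so p = 1.
f and q between them cover only {2, 3} — a naked pair. Remove those values from e, g, h, r.
That leaves r = 5. So e can't be 5.
No further eliminations apply; f can still be any of 2, 3.

2, 3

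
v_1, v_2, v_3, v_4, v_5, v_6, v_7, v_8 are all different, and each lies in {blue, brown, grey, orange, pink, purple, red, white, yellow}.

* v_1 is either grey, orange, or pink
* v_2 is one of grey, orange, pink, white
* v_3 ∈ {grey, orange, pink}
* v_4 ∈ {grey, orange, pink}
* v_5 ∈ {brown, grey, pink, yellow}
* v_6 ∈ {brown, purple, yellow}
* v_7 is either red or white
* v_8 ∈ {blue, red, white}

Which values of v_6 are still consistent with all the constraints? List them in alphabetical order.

The 3 variables v_1, v_3, v_4 are confined to {grey, orange, pink}, which locks those values in; drop them from v_2, v_5.
v_2 must be white (only option left). Remove white from v_7, v_8.
v_7 must be red (only option left). So v_8 can't be red.
That leaves v_8 = blue.
No further eliminations apply; v_6 can still be any of brown, purple, yellow.

brown, purple, yellow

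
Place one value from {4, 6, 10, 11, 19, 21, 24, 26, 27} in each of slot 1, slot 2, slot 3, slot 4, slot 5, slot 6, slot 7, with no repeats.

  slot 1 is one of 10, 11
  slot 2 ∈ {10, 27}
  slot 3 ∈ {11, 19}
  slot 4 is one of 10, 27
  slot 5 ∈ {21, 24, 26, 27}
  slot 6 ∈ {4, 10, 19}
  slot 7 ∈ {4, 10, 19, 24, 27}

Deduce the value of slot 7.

slot 2 and slot 4 share exactly the 2 values {10, 27}; by pigeonhole those values go to them, so strike 10, 27 from slot 1, slot 5, slot 6, slot 7.
That leaves slot 1 = 11. Remove 11 from slot 3.
slot 3 has just one choice, so slot 3 = 19. Remove 19 from slot 6, slot 7.
slot 6 must be 4 (only option left). Remove 4 from slot 7.
So slot 7 = 24.

24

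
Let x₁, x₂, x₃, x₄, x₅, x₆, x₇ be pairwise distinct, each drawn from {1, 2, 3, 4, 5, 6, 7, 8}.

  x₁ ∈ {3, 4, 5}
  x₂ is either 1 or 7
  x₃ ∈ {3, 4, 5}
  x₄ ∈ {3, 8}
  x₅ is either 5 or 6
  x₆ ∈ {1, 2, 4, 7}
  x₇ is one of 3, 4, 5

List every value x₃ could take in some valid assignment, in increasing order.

3, 4, 5

x₁, x₃, x₇ share exactly the 3 values {3, 4, 5}; by pigeonhole those values go to them, so strike 3, 4, 5 from x₄, x₅, x₆.
That leaves x₄ = 8.
x₅ has just one choice, so x₅ = 6.
No further eliminations apply; x₃ can still be any of 3, 4, 5.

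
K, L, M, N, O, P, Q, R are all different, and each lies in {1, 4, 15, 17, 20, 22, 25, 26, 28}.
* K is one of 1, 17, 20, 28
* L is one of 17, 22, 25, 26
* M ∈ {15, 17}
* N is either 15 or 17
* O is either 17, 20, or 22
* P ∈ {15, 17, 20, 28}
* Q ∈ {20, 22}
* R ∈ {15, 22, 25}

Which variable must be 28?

Among the 8 variables, 1 fits only K (and all 8 values in {1, 15, 17, 20, 22, 25, 26, 28} must be used), so K = 1.
The 7 still-open variables together cover exactly {15, 17, 20, 22, 25, 26, 28} — 7 values for 7 variables — and 26 appears only in L's list, so L = 26.
Among the 6 still-open variables, 25 fits only R (and all 6 values in {15, 17, 20, 22, 25, 28} must be used), so R = 25.
The 5 still-open variables together cover exactly {15, 17, 20, 22, 28} — 5 values for 5 variables — and 28 appears only in P's list, so P = 28.

P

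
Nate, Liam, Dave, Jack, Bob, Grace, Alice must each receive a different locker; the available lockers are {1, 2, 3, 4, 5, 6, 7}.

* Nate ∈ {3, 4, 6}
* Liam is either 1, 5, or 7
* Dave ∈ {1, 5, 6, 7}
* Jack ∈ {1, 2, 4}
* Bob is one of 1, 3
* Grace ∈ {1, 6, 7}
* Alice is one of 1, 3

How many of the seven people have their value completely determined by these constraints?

2

The 7 variables draw from only 7 values {1, 2, 3, 4, 5, 6, 7}, so each is used; only Jack can be 2, hence Jack = 2.
The 6 still-open variables draw from only 6 values {1, 3, 4, 5, 6, 7}, so each is used; only Nate can be 4, hence Nate = 4.
Bob and Alice share exactly the 2 values {1, 3}; by pigeonhole those values go to them, so strike 1, 3 from Liam, Dave, Grace.
Determined: Nate=4, Jack=2. The other people each still have more than one consistent value. That makes 2.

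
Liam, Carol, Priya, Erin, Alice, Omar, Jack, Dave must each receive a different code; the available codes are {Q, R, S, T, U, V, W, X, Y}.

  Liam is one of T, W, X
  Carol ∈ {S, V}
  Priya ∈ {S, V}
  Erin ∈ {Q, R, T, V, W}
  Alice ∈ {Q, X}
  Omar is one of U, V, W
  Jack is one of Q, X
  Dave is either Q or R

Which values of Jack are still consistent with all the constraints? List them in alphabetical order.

Q, X

The 8 variables draw from only 8 values {Q, R, S, T, U, V, W, X}, so each is used; only Omar can be U, hence Omar = U.
Carol and Priya between them cover only {S, V} — a naked pair. Remove those values from Erin.
Alice and Jack between them cover only {Q, X} — a naked pair. Remove those values from Liam, Erin, Dave.
That leaves Dave = R. Remove R from Erin.
No further eliminations apply; Jack can still be any of Q, X.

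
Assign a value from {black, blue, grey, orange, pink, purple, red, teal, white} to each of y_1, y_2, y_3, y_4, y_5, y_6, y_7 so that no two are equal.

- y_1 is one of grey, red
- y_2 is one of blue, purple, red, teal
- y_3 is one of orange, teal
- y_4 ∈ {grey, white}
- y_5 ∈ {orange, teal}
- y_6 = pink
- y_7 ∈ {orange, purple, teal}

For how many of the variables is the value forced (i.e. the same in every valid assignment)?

2

y_6 must be pink (only option left).
The 2 variables y_3 and y_5 are confined to {orange, teal}, which locks those values in; drop them from y_2, y_7.
That leaves y_7 = purple. Eliminate purple elsewhere: y_2.
Determined: y_6=pink, y_7=purple. The other variables each still have more than one consistent value. That makes 2.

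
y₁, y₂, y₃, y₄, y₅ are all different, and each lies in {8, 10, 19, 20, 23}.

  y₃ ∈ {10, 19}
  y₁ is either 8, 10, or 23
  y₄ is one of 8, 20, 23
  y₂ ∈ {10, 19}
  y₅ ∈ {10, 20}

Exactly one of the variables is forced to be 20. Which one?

The 2 variables y₂ and y₃ are confined to {10, 19}, which locks those values in; drop them from y₁, y₅.
So 20 goes to y₅.

y₅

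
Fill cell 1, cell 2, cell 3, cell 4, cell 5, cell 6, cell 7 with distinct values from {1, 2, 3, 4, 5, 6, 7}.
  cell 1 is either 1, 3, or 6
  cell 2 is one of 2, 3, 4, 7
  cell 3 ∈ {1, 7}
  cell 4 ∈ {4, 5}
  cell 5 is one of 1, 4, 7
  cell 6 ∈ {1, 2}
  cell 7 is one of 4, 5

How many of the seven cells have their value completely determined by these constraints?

3

The 7 variables draw from only 7 values {1, 2, 3, 4, 5, 6, 7}, so each is used; only cell 1 can be 6, hence cell 1 = 6.
The 6 still-open variables together cover exactly {1, 2, 3, 4, 5, 7} — 6 values for 6 variables — and 3 appears only in cell 2's list, so cell 2 = 3.
The 5 still-open variables draw from only 5 values {1, 2, 4, 5, 7}, so each is used; only cell 6 can be 2, hence cell 6 = 2.
cell 4 and cell 7 share exactly the 2 values {4, 5}; by pigeonhole those values go to them, so strike 4, 5 from cell 5.
Determined: cell 1=6, cell 2=3, cell 6=2. The other cells each still have more than one consistent value. That makes 3.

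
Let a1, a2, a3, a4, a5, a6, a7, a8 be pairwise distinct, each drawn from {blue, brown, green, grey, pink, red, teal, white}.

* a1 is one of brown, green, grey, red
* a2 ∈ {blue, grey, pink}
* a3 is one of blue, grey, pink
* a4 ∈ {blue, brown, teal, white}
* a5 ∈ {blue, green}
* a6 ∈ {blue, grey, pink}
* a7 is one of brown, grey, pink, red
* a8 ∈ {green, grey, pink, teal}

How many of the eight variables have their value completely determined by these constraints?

3

Among the 8 variables, white fits only a4 (and all 8 values in {blue, brown, green, grey, pink, red, teal, white} must be used), so a4 = white.
The 7 still-open variables together cover exactly {blue, brown, green, grey, pink, red, teal} — 7 values for 7 variables — and teal appears only in a8's list, so a8 = teal.
a2, a3, a6 share exactly the 3 values {blue, grey, pink}; by pigeonhole those values go to them, so strike blue, grey, pink from a1, a5, a7.
a5 must be green (only option left). Strike green from a1.
Determined: a4=white, a5=green, a8=teal. The other variables each still have more than one consistent value. That makes 3.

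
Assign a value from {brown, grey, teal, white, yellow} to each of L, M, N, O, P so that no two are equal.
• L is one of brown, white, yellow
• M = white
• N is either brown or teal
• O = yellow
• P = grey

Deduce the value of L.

brown

M has just one choice, so M = white. Strike white from L.
That leaves O = yellow. Strike yellow from L.
So L = brown.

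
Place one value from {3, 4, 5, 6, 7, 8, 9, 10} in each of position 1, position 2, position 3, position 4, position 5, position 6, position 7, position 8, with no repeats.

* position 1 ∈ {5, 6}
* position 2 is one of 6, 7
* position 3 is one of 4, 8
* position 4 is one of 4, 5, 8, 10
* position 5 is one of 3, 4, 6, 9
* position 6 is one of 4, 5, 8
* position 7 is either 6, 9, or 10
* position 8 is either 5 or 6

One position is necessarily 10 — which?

Among the 8 variables, 3 fits only position 5 (and all 8 values in {3, 4, 5, 6, 7, 8, 9, 10} must be used), so position 5 = 3.
Among the 7 still-open variables, 7 fits only position 2 (and all 7 values in {4, 5, 6, 7, 8, 9, 10} must be used), so position 2 = 7.
Among the 6 still-open variables, 9 fits only position 7 (and all 6 values in {4, 5, 6, 8, 9, 10} must be used), so position 7 = 9.
Among the 5 still-open variables, 10 fits only position 4 (and all 5 values in {4, 5, 6, 8, 10} must be used), so position 4 = 10.

position 4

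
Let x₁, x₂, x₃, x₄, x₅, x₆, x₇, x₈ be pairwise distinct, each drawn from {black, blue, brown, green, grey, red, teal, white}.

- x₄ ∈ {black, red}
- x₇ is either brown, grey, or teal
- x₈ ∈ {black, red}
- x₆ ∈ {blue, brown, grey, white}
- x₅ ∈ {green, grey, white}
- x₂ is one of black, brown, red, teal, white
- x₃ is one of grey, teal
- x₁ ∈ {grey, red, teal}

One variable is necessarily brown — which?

x₇

The 8 variables together cover exactly {black, blue, brown, green, grey, red, teal, white} — 8 values for 8 variables — and blue appears only in x₆'s list, so x₆ = blue.
The 7 still-open variables draw from only 7 values {black, brown, green, grey, red, teal, white}, so each is used; only x₅ can be green, hence x₅ = green.
Among the 6 still-open variables, white fits only x₂ (and all 6 values in {black, brown, grey, red, teal, white} must be used), so x₂ = white.
The 5 still-open variables together cover exactly {black, brown, grey, red, teal} — 5 values for 5 variables — and brown appears only in x₇'s list, so x₇ = brown.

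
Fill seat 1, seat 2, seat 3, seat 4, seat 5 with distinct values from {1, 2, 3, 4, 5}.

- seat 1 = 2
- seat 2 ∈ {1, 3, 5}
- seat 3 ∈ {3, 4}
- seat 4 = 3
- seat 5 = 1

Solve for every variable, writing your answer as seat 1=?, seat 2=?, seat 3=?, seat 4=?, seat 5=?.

seat 1 must be 2 (only option left).
That leaves seat 4 = 3. Eliminate 3 elsewhere: seat 2, seat 3.
That leaves seat 5 = 1. Eliminate 1 elsewhere: seat 2.
seat 2 must be 5 (only option left).
That leaves seat 3 = 4.

seat 1=2, seat 2=5, seat 3=4, seat 4=3, seat 5=1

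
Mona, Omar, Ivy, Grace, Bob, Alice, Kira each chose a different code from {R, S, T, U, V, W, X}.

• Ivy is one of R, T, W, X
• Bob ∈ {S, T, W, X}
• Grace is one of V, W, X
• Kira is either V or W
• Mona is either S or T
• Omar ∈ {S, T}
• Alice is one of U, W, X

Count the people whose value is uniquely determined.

2

The 7 variables together cover exactly {R, S, T, U, V, W, X} — 7 values for 7 variables — and R appears only in Ivy's list, so Ivy = R.
The 6 still-open variables together cover exactly {S, T, U, V, W, X} — 6 values for 6 variables — and U appears only in Alice's list, so Alice = U.
The 2 variables Mona and Omar are confined to {S, T}, which locks those values in; drop them from Bob.
Determined: Ivy=R, Alice=U. The other people each still have more than one consistent value. That makes 2.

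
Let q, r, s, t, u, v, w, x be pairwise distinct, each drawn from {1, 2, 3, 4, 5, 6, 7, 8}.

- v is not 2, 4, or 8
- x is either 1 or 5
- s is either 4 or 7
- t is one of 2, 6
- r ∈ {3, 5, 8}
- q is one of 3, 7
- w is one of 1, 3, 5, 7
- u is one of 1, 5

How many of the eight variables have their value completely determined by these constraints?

The 8 variables together cover exactly {1, 2, 3, 4, 5, 6, 7, 8} — 8 values for 8 variables — and 2 appears only in t's list, so t = 2.
The 7 still-open variables draw from only 7 values {1, 3, 4, 5, 6, 7, 8}, so each is used; only s can be 4, hence s = 4.
Among the 6 still-open variables, 6 fits only v (and all 6 values in {1, 3, 5, 6, 7, 8} must be used), so v = 6.
The 5 still-open variables together cover exactly {1, 3, 5, 7, 8} — 5 values for 5 variables — and 8 appears only in r's list, so r = 8.
The 2 variables u and x are confined to {1, 5}, which locks those values in; drop them from w.
Determined: r=8, s=4, t=2, v=6. The other variables each still have more than one consistent value. That makes 4.

4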